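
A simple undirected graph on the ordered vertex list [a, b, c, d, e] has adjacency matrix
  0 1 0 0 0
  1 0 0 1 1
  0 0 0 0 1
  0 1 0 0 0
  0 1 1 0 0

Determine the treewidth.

1

A width-1 tree decomposition is:
Bags: B1 = {a, b}  B2 = {b, e}  B3 = {c, e}  B4 = {b, d}
Tree: B1–B2, B2–B3, B2–B4
Every bag has size at most 2, so the width is 2 − 1 = 1 and tw(G) ≤ 1. G has an edge, so its treewidth is at least 1. Therefore the treewidth is 1.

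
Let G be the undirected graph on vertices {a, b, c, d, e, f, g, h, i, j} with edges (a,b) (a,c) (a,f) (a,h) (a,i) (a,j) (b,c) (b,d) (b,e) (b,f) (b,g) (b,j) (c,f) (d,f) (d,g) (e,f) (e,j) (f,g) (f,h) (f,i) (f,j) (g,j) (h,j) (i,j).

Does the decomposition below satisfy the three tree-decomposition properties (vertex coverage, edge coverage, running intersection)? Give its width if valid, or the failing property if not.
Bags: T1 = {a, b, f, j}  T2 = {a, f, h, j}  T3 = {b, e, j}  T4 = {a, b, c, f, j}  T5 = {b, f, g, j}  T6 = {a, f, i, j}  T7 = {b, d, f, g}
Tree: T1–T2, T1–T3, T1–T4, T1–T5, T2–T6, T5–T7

No — edge (f,e) lies in no bag.

A tree decomposition must satisfy three properties: every vertex lies in some bag; for every edge, both endpoints lie together in some bag; and for every vertex, the bags containing it form a connected subtree. Here edge (f,e) lies in no bag, so the decomposition is invalid.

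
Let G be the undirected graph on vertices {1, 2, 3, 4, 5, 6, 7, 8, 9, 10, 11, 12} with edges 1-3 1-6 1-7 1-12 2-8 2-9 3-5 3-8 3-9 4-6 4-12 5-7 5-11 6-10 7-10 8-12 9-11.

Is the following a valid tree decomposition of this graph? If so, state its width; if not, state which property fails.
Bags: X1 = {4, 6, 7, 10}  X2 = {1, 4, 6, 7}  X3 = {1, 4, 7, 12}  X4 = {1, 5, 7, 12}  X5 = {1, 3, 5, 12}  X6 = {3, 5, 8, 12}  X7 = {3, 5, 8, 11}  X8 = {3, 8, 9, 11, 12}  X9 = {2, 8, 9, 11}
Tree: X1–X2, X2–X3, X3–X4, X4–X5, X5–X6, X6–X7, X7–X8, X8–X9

A tree decomposition must satisfy three properties: every vertex lies in some bag; for every edge, both endpoints lie together in some bag; and for every vertex, the bags containing it form a connected subtree. Here bags containing vertex 12 are not connected in the tree, so the decomposition is invalid.

No — bags containing vertex 12 are not connected in the tree.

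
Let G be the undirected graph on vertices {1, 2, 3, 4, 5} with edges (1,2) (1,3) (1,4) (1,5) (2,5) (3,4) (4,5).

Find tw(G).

2

A width-2 tree decomposition is:
Bags: B1 = {1, 4, 5}  B2 = {1, 2, 5}  B3 = {1, 3, 4}
Tree: B1–B2, B1–B3
The largest bag has 3 vertices, giving width 2; this decomposition certifies tw(G) ≤ 2. For the lower bound, the 3 vertices {1, 2, 5} are pairwise adjacent, and any tree decomposition puts a clique entirely inside one bag — forcing width ≥ 2. Therefore the treewidth is 2.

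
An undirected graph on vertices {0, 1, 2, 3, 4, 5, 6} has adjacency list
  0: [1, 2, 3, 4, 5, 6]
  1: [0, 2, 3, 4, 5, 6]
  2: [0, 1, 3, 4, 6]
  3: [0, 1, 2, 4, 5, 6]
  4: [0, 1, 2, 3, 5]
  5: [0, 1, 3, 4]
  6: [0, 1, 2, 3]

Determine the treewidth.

A width-4 tree decomposition is:
Bags: B1 = {0, 1, 3, 4, 5}  B2 = {0, 1, 2, 3, 4}  B3 = {0, 1, 2, 3, 6}
Tree: B1–B2, B2–B3
Each bag holds 5 vertices, so the decomposition has width 4, which upper-bounds the treewidth. Conversely, {0, 1, 2, 3, 4} is a clique of size 5, and the vertices of any clique must share a bag in every tree decomposition; so some bag has ≥ 5 vertices and tw(G) ≥ 4. The upper and lower bounds meet at 4, so that is the treewidth.

4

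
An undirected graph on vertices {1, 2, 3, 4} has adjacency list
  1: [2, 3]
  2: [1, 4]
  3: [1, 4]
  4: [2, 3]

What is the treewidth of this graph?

A width-2 tree decomposition is:
Bags: B1 = {1, 2, 4}  B2 = {1, 3, 4}
Tree: B1–B2
Each bag holds 3 vertices, so the decomposition has width 2, which upper-bounds the treewidth. The edges 1–2–4–3–1 form a cycle, so G is not a tree and its treewidth is at least 2. Hence tw(G) = 2 exactly.

2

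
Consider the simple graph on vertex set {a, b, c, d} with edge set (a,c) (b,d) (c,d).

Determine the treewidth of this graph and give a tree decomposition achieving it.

Every bag has size at most 2, so the width is 2 − 1 = 1 and tw(G) ≤ 1. Any graph with an edge has treewidth ≥ 1, and G has the edge c–d. Combining the bounds, tw(G) = 1.

Treewidth 1.
Bags: B1 = {c, d}  B2 = {b, d}  B3 = {a, c}
Tree: B1–B2, B1–B3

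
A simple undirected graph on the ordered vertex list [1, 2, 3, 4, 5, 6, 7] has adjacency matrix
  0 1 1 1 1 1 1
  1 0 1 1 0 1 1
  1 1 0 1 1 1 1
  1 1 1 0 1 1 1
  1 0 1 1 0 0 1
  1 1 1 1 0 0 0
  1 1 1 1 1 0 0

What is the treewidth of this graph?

4

A width-4 tree decomposition is:
Bags: B1 = {1, 2, 3, 4, 6}  B2 = {1, 2, 3, 4, 7}  B3 = {1, 3, 4, 5, 7}
Tree: B1–B2, B2–B3
Every bag has size at most 5, so the width is 5 − 1 = 4 and tw(G) ≤ 4. On the other hand G contains the 5-clique {1, 2, 3, 4, 6}. A clique must lie in a single bag of any decomposition, so no decomposition can have width below 4. Combining the bounds, tw(G) = 4.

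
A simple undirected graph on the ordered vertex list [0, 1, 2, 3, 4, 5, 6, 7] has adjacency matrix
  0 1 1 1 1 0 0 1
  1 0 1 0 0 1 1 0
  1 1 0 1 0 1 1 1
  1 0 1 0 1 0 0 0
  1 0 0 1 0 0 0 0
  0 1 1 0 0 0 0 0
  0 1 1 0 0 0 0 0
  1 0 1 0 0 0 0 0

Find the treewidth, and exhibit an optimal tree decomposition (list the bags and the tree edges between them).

Treewidth 2.
Bags: B1 = {0, 2, 3}  B2 = {0, 1, 2}  B3 = {0, 3, 4}  B4 = {0, 2, 7}  B5 = {1, 2, 5}  B6 = {1, 2, 6}
Tree: B1–B2, B1–B3, B1–B4, B2–B5, B5–B6

Each bag holds 3 vertices, so the decomposition has width 2, which upper-bounds the treewidth. Conversely, {0, 1, 2} is a clique of size 3, and the vertices of any clique must share a bag in every tree decomposition; so some bag has ≥ 3 vertices and tw(G) ≥ 2. Hence tw(G) = 2 exactly.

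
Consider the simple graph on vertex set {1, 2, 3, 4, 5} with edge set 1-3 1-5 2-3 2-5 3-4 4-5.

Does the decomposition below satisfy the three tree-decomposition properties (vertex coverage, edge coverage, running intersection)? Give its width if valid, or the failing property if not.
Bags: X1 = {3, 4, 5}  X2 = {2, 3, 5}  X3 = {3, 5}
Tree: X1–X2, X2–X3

No — vertex 1 appears in no bag.

A tree decomposition must satisfy three properties: every vertex lies in some bag; for every edge, both endpoints lie together in some bag; and for every vertex, the bags containing it form a connected subtree. Here vertex 1 appears in no bag, so the decomposition is invalid.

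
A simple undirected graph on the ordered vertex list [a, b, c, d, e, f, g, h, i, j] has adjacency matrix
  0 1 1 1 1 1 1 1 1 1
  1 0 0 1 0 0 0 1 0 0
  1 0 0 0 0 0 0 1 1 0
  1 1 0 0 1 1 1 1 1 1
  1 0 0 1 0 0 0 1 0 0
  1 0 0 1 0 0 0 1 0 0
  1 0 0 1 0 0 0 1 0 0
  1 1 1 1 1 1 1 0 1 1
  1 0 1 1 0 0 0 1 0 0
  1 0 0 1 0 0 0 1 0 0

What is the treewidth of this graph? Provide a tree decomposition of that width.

Each bag holds 4 vertices, so the decomposition has width 3, which upper-bounds the treewidth. For the lower bound, the 4 vertices {a, d, f, h} are pairwise adjacent, and any tree decomposition puts a clique entirely inside one bag — forcing width ≥ 3. Combining the bounds, tw(G) = 3.

Treewidth 3.
One such decomposition:
Bags: B1 = {a, d, h, j}  B2 = {a, d, f, h}  B3 = {a, b, d, h}  B4 = {a, d, e, h}  B5 = {a, d, g, h}  B6 = {a, d, h, i}  B7 = {a, c, h, i}
Tree: B1–B2, B1–B3, B3–B4, B1–B5, B5–B6, B6–B7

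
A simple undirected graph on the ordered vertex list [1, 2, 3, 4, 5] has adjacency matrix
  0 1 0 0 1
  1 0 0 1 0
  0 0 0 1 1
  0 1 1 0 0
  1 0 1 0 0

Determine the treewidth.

A width-2 tree decomposition is:
Bags: B1 = {2, 3, 4}  B2 = {2, 3, 5}  B3 = {1, 2, 5}
Tree: B1–B2, B2–B3
Each bag holds 3 vertices, so the decomposition has width 2, which upper-bounds the treewidth. For the lower bound, G contains the cycle 2–4–3–5–1–2, so G is not a forest; only forests have treewidth ≤ 1, hence tw(G) ≥ 2. Hence tw(G) = 2 exactly.

2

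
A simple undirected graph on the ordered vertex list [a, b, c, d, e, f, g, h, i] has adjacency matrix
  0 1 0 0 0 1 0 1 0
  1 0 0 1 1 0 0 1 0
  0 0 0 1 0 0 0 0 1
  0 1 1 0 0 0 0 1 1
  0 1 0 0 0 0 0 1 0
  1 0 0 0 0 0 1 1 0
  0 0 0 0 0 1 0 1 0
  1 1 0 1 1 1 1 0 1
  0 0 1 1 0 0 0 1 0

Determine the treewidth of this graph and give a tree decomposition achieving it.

Treewidth 2.
Bags: B1 = {b, d, h}  B2 = {d, h, i}  B3 = {a, b, h}  B4 = {a, f, h}  B5 = {f, g, h}  B6 = {b, e, h}  B7 = {c, d, i}
Tree: B1–B2, B1–B3, B3–B4, B4–B5, B1–B6, B2–B7

Every bag has size at most 3, so the width is 3 − 1 = 2 and tw(G) ≤ 2. For the lower bound, the 3 vertices {f, g, h} are pairwise adjacent, and any tree decomposition puts a clique entirely inside one bag — forcing width ≥ 2. Hence tw(G) = 2 exactly.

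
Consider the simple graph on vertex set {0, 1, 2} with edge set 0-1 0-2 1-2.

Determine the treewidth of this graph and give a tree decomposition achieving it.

With just one bag of size 3, the width is 3 − 1 = 2, so tw(G) ≤ 2. On the other hand G contains the 3-clique {0, 1, 2}. A clique must lie in a single bag of any decomposition, so no decomposition can have width below 2. Combining the bounds, tw(G) = 2.

Treewidth 2.
One optimal decomposition is:
Bags: B1 = {0, 1, 2}
Tree: (single bag)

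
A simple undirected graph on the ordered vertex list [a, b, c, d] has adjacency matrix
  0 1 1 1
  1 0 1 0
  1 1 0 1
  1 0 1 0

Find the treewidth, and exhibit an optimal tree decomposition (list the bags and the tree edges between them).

Every bag has size at most 3, so the width is 3 − 1 = 2 and tw(G) ≤ 2. For the lower bound, the 3 vertices {a, c, d} are pairwise adjacent, and any tree decomposition puts a clique entirely inside one bag — forcing width ≥ 2. Combining the bounds, tw(G) = 2.

Treewidth 2.
One such decomposition:
Bags: B1 = {a, b, c}  B2 = {a, c, d}
Tree: B1–B2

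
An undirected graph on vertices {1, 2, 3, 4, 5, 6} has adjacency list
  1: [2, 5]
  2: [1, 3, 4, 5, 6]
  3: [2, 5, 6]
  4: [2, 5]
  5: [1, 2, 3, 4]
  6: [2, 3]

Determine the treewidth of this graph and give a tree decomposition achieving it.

Each bag holds 3 vertices, so the decomposition has width 2, which upper-bounds the treewidth. For the lower bound, the 3 vertices {1, 2, 5} are pairwise adjacent, and any tree decomposition puts a clique entirely inside one bag — forcing width ≥ 2. Hence tw(G) = 2 exactly.

Treewidth 2.
One optimal decomposition is:
Bags: B1 = {2, 4, 5}  B2 = {1, 2, 5}  B3 = {2, 3, 5}  B4 = {2, 3, 6}
Tree: B1–B2, B1–B3, B3–B4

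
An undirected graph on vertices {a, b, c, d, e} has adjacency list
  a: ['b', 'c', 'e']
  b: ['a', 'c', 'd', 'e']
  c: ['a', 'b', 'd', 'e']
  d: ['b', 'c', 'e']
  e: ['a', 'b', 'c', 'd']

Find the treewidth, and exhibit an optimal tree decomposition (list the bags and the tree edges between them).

Each bag holds 4 vertices, so the decomposition has width 3, which upper-bounds the treewidth. Conversely, {b, c, d, e} is a clique of size 4, and the vertices of any clique must share a bag in every tree decomposition; so some bag has ≥ 4 vertices and tw(G) ≥ 3. The upper and lower bounds meet at 3, so that is the treewidth.

Treewidth 3.
One optimal decomposition is:
Bags: B1 = {a, b, c, e}  B2 = {b, c, d, e}
Tree: B1–B2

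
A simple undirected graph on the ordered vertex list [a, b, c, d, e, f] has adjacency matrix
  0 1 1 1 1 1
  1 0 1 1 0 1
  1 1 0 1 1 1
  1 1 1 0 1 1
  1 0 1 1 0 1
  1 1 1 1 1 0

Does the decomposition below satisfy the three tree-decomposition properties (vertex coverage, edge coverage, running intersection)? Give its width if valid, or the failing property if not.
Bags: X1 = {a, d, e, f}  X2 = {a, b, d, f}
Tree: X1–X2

A tree decomposition must satisfy three properties: every vertex lies in some bag; for every edge, both endpoints lie together in some bag; and for every vertex, the bags containing it form a connected subtree. Here vertex c appears in no bag, so the decomposition is invalid.

No — vertex c appears in no bag.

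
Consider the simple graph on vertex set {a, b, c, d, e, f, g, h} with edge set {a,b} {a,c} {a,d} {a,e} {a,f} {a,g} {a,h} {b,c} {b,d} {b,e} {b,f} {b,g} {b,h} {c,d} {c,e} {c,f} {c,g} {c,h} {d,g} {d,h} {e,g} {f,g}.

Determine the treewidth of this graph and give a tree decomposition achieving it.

Treewidth 4.
One such decomposition:
Bags: B1 = {a, b, c, d, h}  B2 = {a, b, c, d, g}  B3 = {a, b, c, e, g}  B4 = {a, b, c, f, g}
Tree: B1–B2, B2–B3, B2–B4

Each bag holds 5 vertices, so the decomposition has width 4, which upper-bounds the treewidth. On the other hand G contains the 5-clique {a, b, c, d, g}. A clique must lie in a single bag of any decomposition, so no decomposition can have width below 4. The upper and lower bounds meet at 4, so that is the treewidth.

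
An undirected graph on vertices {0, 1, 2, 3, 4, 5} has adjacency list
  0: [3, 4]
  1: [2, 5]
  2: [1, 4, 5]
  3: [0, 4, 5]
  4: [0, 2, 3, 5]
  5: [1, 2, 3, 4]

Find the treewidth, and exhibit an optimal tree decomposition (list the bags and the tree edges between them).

Every bag has size at most 3, so the width is 3 − 1 = 2 and tw(G) ≤ 2. On the other hand G contains the 3-clique {1, 2, 5}. A clique must lie in a single bag of any decomposition, so no decomposition can have width below 2. Therefore the treewidth is 2.

Treewidth 2.
One such decomposition:
Bags: B1 = {3, 4, 5}  B2 = {0, 3, 4}  B3 = {2, 4, 5}  B4 = {1, 2, 5}
Tree: B1–B2, B1–B3, B3–B4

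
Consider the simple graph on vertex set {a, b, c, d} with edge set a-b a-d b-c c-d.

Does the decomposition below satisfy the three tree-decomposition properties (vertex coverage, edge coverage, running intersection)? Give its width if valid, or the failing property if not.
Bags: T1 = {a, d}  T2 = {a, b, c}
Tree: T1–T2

A tree decomposition must satisfy three properties: every vertex lies in some bag; for every edge, both endpoints lie together in some bag; and for every vertex, the bags containing it form a connected subtree. Here edge (c,d) lies in no bag, so the decomposition is invalid.

No — edge (c,d) lies in no bag.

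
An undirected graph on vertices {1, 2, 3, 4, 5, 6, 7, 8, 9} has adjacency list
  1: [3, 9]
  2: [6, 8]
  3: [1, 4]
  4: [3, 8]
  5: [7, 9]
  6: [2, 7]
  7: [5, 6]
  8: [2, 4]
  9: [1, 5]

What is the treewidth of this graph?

2

A width-2 tree decomposition is:
Bags: B1 = {1, 3, 9}  B2 = {3, 4, 9}  B3 = {4, 8, 9}  B4 = {2, 8, 9}  B5 = {2, 6, 9}  B6 = {6, 7, 9}  B7 = {5, 7, 9}
Tree: B1–B2, B2–B3, B3–B4, B4–B5, B5–B6, B6–B7
Every bag has size at most 3, so the width is 3 − 1 = 2 and tw(G) ≤ 2. Since 9–1–3–4–8–2–6–7–5–9 is a cycle in G, G is not acyclic. Forests are exactly the graphs of treewidth ≤ 1, so tw(G) ≥ 2. Combining the bounds, tw(G) = 2.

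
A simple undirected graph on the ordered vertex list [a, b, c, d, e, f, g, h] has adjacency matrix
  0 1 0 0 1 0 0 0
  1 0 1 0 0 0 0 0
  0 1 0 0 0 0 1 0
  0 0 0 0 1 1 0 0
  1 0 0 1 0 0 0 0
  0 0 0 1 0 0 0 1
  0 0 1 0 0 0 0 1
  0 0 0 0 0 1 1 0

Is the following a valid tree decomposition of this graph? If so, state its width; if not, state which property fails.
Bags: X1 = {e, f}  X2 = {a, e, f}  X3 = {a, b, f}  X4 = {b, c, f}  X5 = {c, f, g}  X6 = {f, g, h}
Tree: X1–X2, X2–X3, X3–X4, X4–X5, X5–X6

No — vertex d appears in no bag.

A tree decomposition must satisfy three properties: every vertex lies in some bag; for every edge, both endpoints lie together in some bag; and for every vertex, the bags containing it form a connected subtree. Here vertex d appears in no bag, so the decomposition is invalid.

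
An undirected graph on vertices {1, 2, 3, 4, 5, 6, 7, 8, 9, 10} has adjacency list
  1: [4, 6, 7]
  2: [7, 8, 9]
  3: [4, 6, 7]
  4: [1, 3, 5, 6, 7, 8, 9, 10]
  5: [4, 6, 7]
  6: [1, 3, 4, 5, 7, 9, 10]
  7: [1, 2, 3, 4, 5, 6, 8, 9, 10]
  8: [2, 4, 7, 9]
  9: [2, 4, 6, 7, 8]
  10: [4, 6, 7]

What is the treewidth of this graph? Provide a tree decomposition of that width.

Each bag holds 4 vertices, so the decomposition has width 3, which upper-bounds the treewidth. On the other hand G contains the 4-clique {2, 7, 8, 9}. A clique must lie in a single bag of any decomposition, so no decomposition can have width below 3. Combining the bounds, tw(G) = 3.

Treewidth 3.
One optimal decomposition is:
Bags: B1 = {1, 4, 6, 7}  B2 = {4, 6, 7, 9}  B3 = {4, 7, 8, 9}  B4 = {4, 5, 6, 7}  B5 = {4, 6, 7, 10}  B6 = {3, 4, 6, 7}  B7 = {2, 7, 8, 9}
Tree: B1–B2, B2–B3, B1–B4, B1–B5, B5–B6, B3–B7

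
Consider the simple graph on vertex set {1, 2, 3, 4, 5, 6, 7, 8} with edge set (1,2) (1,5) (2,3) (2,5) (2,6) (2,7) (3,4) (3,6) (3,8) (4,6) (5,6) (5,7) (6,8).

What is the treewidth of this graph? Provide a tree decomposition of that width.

Every bag has size at most 3, so the width is 3 − 1 = 2 and tw(G) ≤ 2. Conversely, {3, 6, 8} is a clique of size 3, and the vertices of any clique must share a bag in every tree decomposition; so some bag has ≥ 3 vertices and tw(G) ≥ 2. Hence tw(G) = 2 exactly.

Treewidth 2.
Bags: B1 = {2, 5, 6}  B2 = {1, 2, 5}  B3 = {2, 3, 6}  B4 = {3, 6, 8}  B5 = {2, 5, 7}  B6 = {3, 4, 6}
Tree: B1–B2, B1–B3, B3–B4, B2–B5, B3–B6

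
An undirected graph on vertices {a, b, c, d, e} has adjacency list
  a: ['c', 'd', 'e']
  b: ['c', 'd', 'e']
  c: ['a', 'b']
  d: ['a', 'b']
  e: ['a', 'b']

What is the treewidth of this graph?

2

A width-2 tree decomposition is:
Bags: B1 = {a, b, e}  B2 = {a, b, d}  B3 = {a, b, c}
Tree: B1–B2, B2–B3
Each bag holds 3 vertices, so the decomposition has width 2, which upper-bounds the treewidth. Since e–b–d–a–e is a cycle in G, G is not acyclic. Forests are exactly the graphs of treewidth ≤ 1, so tw(G) ≥ 2. Combining the bounds, tw(G) = 2.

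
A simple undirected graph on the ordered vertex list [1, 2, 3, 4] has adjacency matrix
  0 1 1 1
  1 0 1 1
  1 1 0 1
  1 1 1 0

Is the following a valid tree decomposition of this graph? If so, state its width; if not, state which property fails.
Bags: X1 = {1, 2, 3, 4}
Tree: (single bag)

Vertex coverage: the bags together contain {1, 2, 3, 4}, the full vertex set. Edge coverage: each edge of G has both endpoints in at least one bag. Running intersection: for every vertex, the bags containing it form a connected subtree. All three properties hold, so this is a valid tree decomposition of width max|bag| − 1 = 3, and hence tw(G) ≤ 3.

Yes; width 3.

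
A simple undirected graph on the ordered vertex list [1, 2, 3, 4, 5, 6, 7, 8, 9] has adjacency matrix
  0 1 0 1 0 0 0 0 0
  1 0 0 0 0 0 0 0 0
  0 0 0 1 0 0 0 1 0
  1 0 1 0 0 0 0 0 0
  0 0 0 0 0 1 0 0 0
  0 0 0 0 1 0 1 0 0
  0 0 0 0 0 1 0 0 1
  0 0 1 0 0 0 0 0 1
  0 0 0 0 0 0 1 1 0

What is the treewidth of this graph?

1

A width-1 tree decomposition is:
Bags: B1 = {5, 6}  B2 = {6, 7}  B3 = {7, 9}  B4 = {8, 9}  B5 = {3, 8}  B6 = {3, 4}  B7 = {1, 4}  B8 = {1, 2}
Tree: B1–B2, B2–B3, B3–B4, B4–B5, B5–B6, B6–B7, B7–B8
The largest bag has 2 vertices, giving width 1; this decomposition certifies tw(G) ≤ 1. G has an edge, so its treewidth is at least 1. Therefore the treewidth is 1.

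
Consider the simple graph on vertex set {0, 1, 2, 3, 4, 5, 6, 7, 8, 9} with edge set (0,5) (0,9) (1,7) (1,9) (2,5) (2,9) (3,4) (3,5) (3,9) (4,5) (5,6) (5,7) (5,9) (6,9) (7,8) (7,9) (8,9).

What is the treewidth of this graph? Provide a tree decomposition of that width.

Treewidth 2.
Bags: B1 = {2, 5, 9}  B2 = {5, 7, 9}  B3 = {3, 5, 9}  B4 = {3, 4, 5}  B5 = {5, 6, 9}  B6 = {7, 8, 9}  B7 = {0, 5, 9}  B8 = {1, 7, 9}
Tree: B1–B2, B2–B3, B3–B4, B3–B5, B2–B6, B5–B7, B6–B8

Every bag has size at most 3, so the width is 3 − 1 = 2 and tw(G) ≤ 2. On the other hand G contains the 3-clique {7, 8, 9}. A clique must lie in a single bag of any decomposition, so no decomposition can have width below 2. Hence tw(G) = 2 exactly.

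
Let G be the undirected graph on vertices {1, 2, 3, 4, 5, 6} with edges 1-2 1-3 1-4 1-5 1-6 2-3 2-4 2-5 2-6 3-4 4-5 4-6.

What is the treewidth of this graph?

3

A width-3 tree decomposition is:
Bags: B1 = {1, 2, 4, 5}  B2 = {1, 2, 4, 6}  B3 = {1, 2, 3, 4}
Tree: B1–B2, B1–B3
The largest bag has 4 vertices, giving width 3; this decomposition certifies tw(G) ≤ 3. For the lower bound, the 4 vertices {1, 2, 3, 4} are pairwise adjacent, and any tree decomposition puts a clique entirely inside one bag — forcing width ≥ 3. Therefore the treewidth is 3.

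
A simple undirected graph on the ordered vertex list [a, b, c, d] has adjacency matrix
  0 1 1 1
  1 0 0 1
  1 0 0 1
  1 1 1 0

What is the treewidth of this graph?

A width-2 tree decomposition is:
Bags: B1 = {a, c, d}  B2 = {a, b, d}
Tree: B1–B2
The largest bag has 3 vertices, giving width 2; this decomposition certifies tw(G) ≤ 2. Conversely, {a, c, d} is a clique of size 3, and the vertices of any clique must share a bag in every tree decomposition; so some bag has ≥ 3 vertices and tw(G) ≥ 2. Combining the bounds, tw(G) = 2.

2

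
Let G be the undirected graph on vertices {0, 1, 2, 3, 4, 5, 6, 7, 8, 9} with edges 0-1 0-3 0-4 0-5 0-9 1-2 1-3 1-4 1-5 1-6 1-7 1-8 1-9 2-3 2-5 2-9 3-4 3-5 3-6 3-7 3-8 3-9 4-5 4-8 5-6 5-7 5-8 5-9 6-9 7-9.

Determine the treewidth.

A width-4 tree decomposition is:
Bags: B1 = {0, 1, 3, 4, 5}  B2 = {0, 1, 3, 5, 9}  B3 = {1, 2, 3, 5, 9}  B4 = {1, 3, 5, 7, 9}  B5 = {1, 3, 5, 6, 9}  B6 = {1, 3, 4, 5, 8}
Tree: B1–B2, B2–B3, B2–B4, B3–B5, B1–B6
Each bag holds 5 vertices, so the decomposition has width 4, which upper-bounds the treewidth. Conversely, {1, 3, 4, 5, 8} is a clique of size 5, and the vertices of any clique must share a bag in every tree decomposition; so some bag has ≥ 5 vertices and tw(G) ≥ 4. Therefore the treewidth is 4.

4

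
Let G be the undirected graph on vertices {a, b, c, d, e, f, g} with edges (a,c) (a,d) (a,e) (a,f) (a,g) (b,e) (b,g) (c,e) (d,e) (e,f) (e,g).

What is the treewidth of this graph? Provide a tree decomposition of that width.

Treewidth 2.
One optimal decomposition is:
Bags: B1 = {a, e, f}  B2 = {a, e, g}  B3 = {b, e, g}  B4 = {a, c, e}  B5 = {a, d, e}
Tree: B1–B2, B2–B3, B2–B4, B1–B5

The largest bag has 3 vertices, giving width 2; this decomposition certifies tw(G) ≤ 2. For the lower bound, the 3 vertices {a, d, e} are pairwise adjacent, and any tree decomposition puts a clique entirely inside one bag — forcing width ≥ 2. Combining the bounds, tw(G) = 2.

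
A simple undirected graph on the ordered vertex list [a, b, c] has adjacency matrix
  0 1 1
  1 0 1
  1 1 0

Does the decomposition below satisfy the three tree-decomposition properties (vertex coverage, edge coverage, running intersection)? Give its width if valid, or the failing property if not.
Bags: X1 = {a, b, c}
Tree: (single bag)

Yes; width 2.

Every vertex of G appears in some bag (union = {a, b, c}); every edge is covered by a bag; and for each vertex v the set of bags containing v is connected in the bag tree. The decomposition is therefore valid. The largest bag has 3 vertices, so the width is 2.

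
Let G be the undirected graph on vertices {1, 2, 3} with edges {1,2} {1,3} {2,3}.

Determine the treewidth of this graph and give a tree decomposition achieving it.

Treewidth 2.
One optimal decomposition is:
Bags: B1 = {1, 2, 3}
Tree: (single bag)

A single bag containing all 3 vertices is trivially a valid decomposition of width 2. For the lower bound, the 3 vertices {1, 2, 3} are pairwise adjacent, and any tree decomposition puts a clique entirely inside one bag — forcing width ≥ 2. Combining the bounds, tw(G) = 2.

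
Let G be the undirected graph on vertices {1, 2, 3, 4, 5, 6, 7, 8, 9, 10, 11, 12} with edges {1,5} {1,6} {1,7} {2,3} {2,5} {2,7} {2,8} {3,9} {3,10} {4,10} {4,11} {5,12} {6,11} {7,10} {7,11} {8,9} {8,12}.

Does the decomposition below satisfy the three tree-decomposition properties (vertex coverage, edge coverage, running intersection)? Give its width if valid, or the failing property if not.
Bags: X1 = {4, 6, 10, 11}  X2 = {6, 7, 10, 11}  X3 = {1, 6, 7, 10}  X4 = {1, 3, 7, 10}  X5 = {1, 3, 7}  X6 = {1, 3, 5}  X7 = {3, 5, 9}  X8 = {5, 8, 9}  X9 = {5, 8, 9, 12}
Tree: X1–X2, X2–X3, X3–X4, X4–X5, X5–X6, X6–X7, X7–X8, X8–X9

No — vertex 2 appears in no bag.

A tree decomposition must satisfy three properties: every vertex lies in some bag; for every edge, both endpoints lie together in some bag; and for every vertex, the bags containing it form a connected subtree. Here vertex 2 appears in no bag, so the decomposition is invalid.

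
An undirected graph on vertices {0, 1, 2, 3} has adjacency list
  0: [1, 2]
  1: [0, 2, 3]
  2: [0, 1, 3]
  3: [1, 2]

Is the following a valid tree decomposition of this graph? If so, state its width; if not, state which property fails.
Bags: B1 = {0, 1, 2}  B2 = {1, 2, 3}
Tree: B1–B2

Yes; width 2.

Every vertex of G appears in some bag (union = {0, 1, 2, 3}); every edge is covered by a bag; and for each vertex v the set of bags containing v is connected in the bag tree. The decomposition is therefore valid. The largest bag has 3 vertices, so the width is 2.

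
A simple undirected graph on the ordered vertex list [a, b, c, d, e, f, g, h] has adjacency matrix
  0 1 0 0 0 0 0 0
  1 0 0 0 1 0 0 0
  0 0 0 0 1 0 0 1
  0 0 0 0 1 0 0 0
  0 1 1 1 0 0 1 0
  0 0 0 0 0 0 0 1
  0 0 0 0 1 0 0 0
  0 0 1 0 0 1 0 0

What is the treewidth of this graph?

1

A width-1 tree decomposition is:
Bags: B1 = {d, e}  B2 = {b, e}  B3 = {c, e}  B4 = {c, h}  B5 = {f, h}  B6 = {e, g}  B7 = {a, b}
Tree: B1–B2, B2–B3, B3–B4, B4–B5, B3–B6, B2–B7
Every bag has size at most 2, so the width is 2 − 1 = 1 and tw(G) ≤ 1. Since G has at least one edge (e.g. d–e), it is not an edgeless graph, so tw(G) ≥ 1. The upper and lower bounds meet at 1, so that is the treewidth.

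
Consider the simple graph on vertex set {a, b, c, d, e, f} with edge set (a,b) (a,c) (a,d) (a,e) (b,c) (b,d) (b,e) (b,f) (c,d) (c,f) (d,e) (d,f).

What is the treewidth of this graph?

3

A width-3 tree decomposition is:
Bags: B1 = {a, b, c, d}  B2 = {b, c, d, f}  B3 = {a, b, d, e}
Tree: B1–B2, B1–B3
Each bag holds 4 vertices, so the decomposition has width 3, which upper-bounds the treewidth. Conversely, {b, c, d, f} is a clique of size 4, and the vertices of any clique must share a bag in every tree decomposition; so some bag has ≥ 4 vertices and tw(G) ≥ 3. The upper and lower bounds meet at 3, so that is the treewidth.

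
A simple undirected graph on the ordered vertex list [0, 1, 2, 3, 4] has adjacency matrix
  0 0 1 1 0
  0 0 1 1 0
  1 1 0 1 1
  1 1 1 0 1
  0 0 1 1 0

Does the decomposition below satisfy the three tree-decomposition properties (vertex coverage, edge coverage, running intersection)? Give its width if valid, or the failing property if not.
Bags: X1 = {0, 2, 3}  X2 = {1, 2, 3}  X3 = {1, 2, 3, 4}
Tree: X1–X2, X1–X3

No — bags containing vertex 1 are not connected in the tree.

A tree decomposition must satisfy three properties: every vertex lies in some bag; for every edge, both endpoints lie together in some bag; and for every vertex, the bags containing it form a connected subtree. Here bags containing vertex 1 are not connected in the tree, so the decomposition is invalid.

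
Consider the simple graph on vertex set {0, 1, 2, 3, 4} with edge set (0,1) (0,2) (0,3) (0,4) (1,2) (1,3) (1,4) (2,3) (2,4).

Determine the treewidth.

A width-3 tree decomposition is:
Bags: B1 = {0, 1, 2, 3}  B2 = {0, 1, 2, 4}
Tree: B1–B2
Each bag holds 4 vertices, so the decomposition has width 3, which upper-bounds the treewidth. For the lower bound, the 4 vertices {0, 1, 2, 3} are pairwise adjacent, and any tree decomposition puts a clique entirely inside one bag — forcing width ≥ 3. Therefore the treewidth is 3.

3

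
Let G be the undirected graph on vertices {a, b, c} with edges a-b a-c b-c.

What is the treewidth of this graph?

A width-2 tree decomposition is:
Bags: B1 = {a, b, c}
Tree: (single bag)
A single bag containing all 3 vertices is trivially a valid decomposition of width 2. For the lower bound, the 3 vertices {a, b, c} are pairwise adjacent, and any tree decomposition puts a clique entirely inside one bag — forcing width ≥ 2. Hence tw(G) = 2 exactly.

2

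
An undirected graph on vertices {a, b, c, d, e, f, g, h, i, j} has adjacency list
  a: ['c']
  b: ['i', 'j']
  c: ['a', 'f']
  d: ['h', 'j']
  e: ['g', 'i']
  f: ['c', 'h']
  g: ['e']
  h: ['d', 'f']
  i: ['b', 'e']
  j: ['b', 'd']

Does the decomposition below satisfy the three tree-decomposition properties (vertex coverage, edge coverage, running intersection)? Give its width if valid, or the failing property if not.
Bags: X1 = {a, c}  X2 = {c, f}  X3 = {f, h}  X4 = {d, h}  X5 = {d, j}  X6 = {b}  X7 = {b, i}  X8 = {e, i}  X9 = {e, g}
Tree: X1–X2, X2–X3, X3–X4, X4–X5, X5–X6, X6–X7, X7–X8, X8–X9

No — edge (j,b) lies in no bag.

A tree decomposition must satisfy three properties: every vertex lies in some bag; for every edge, both endpoints lie together in some bag; and for every vertex, the bags containing it form a connected subtree. Here edge (j,b) lies in no bag, so the decomposition is invalid.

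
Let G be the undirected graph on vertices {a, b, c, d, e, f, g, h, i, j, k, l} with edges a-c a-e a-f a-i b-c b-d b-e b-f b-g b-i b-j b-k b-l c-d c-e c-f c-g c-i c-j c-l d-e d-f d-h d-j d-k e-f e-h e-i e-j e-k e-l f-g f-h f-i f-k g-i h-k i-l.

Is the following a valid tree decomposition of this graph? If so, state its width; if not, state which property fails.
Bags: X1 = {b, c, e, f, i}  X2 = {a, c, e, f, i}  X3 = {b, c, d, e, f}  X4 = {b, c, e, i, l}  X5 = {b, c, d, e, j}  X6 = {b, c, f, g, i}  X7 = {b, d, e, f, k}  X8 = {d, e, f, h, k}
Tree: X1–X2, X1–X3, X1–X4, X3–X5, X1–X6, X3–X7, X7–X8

Every vertex of G appears in some bag (union = {a, b, c, d, e, f, g, h, i, j, k, l}); every edge is covered by a bag; and for each vertex v the set of bags containing v is connected in the bag tree. The decomposition is therefore valid. The largest bag has 5 vertices, so the width is 4.

Yes; width 4.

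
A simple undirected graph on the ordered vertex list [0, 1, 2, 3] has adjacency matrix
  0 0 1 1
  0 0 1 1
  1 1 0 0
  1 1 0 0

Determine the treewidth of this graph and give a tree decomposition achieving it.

Treewidth 2.
Bags: B1 = {0, 2, 3}  B2 = {1, 2, 3}
Tree: B1–B2

Every bag has size at most 3, so the width is 3 − 1 = 2 and tw(G) ≤ 2. For the lower bound, G contains the cycle 3–0–2–1–3, so G is not a forest; only forests have treewidth ≤ 1, hence tw(G) ≥ 2. Hence tw(G) = 2 exactly.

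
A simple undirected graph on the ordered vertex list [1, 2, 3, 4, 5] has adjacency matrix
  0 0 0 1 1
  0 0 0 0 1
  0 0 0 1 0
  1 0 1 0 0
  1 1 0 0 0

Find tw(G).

A width-1 tree decomposition is:
Bags: B1 = {3, 4}  B2 = {1, 4}  B3 = {1, 5}  B4 = {2, 5}
Tree: B1–B2, B2–B3, B3–B4
The largest bag has 2 vertices, giving width 1; this decomposition certifies tw(G) ≤ 1. Any graph with an edge has treewidth ≥ 1, and G has the edge 3–4. Combining the bounds, tw(G) = 1.

1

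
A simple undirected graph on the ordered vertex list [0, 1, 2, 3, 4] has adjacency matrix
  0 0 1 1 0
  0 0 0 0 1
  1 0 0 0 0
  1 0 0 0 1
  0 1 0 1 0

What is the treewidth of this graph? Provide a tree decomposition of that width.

Every bag has size at most 2, so the width is 2 − 1 = 1 and tw(G) ≤ 1. Any graph with an edge has treewidth ≥ 1, and G has the edge 2–0. Hence tw(G) = 1 exactly.

Treewidth 1.
One such decomposition:
Bags: B1 = {0, 2}  B2 = {0, 3}  B3 = {3, 4}  B4 = {1, 4}
Tree: B1–B2, B2–B3, B3–B4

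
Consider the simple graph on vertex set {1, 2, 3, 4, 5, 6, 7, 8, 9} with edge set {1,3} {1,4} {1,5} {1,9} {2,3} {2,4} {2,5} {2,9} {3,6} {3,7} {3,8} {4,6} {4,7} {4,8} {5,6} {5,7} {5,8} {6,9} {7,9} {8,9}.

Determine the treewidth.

4

A width-4 tree decomposition is:
Bags: B1 = {2, 3, 4, 5, 9}  B2 = {1, 3, 4, 5, 9}  B3 = {3, 4, 5, 6, 9}  B4 = {3, 4, 5, 7, 9}  B5 = {3, 4, 5, 8, 9}
Tree: B1–B2, B2–B3, B3–B4, B4–B5
Each bag holds 5 vertices, so the decomposition has width 4, which upper-bounds the treewidth. For the lower bound: the 5 vertex sets {2,9}, {1,4}, {5,6}, {3}, {7} are disjoint, each induces a connected subgraph, and every pair is joined by at least one edge of G. Contracting each set to a single vertex therefore yields K_{5} as a minor, and since treewidth is minor-monotone, tw(G) ≥ tw(K_{5}) = 4. The upper and lower bounds meet at 4, so that is the treewidth.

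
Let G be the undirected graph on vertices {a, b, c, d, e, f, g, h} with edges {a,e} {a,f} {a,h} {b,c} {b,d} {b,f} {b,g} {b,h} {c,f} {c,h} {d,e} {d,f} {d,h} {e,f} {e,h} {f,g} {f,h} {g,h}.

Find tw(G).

3

A width-3 tree decomposition is:
Bags: B1 = {d, e, f, h}  B2 = {b, d, f, h}  B3 = {a, e, f, h}  B4 = {b, f, g, h}  B5 = {b, c, f, h}
Tree: B1–B2, B1–B3, B2–B4, B4–B5
The largest bag has 4 vertices, giving width 3; this decomposition certifies tw(G) ≤ 3. Conversely, {d, e, f, h} is a clique of size 4, and the vertices of any clique must share a bag in every tree decomposition; so some bag has ≥ 4 vertices and tw(G) ≥ 3. Hence tw(G) = 3 exactly.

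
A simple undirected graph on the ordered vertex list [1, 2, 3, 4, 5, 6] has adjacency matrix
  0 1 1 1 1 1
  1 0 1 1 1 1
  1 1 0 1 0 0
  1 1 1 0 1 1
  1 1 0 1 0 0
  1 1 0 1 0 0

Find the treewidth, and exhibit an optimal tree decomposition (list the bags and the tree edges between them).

Treewidth 3.
One optimal decomposition is:
Bags: B1 = {1, 2, 4, 6}  B2 = {1, 2, 4, 5}  B3 = {1, 2, 3, 4}
Tree: B1–B2, B1–B3

The largest bag has 4 vertices, giving width 3; this decomposition certifies tw(G) ≤ 3. Conversely, {1, 2, 3, 4} is a clique of size 4, and the vertices of any clique must share a bag in every tree decomposition; so some bag has ≥ 4 vertices and tw(G) ≥ 3. Hence tw(G) = 3 exactly.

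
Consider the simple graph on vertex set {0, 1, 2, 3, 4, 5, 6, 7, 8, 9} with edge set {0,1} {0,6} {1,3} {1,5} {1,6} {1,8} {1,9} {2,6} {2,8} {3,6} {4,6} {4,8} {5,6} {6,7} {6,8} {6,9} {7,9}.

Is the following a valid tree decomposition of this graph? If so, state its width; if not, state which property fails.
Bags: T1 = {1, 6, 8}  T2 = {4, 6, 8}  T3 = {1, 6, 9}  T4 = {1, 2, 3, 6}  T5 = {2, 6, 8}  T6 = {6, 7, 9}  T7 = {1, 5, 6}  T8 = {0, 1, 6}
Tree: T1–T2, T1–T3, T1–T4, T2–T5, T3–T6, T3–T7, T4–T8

A tree decomposition must satisfy three properties: every vertex lies in some bag; for every edge, both endpoints lie together in some bag; and for every vertex, the bags containing it form a connected subtree. Here bags containing vertex 2 are not connected in the tree, so the decomposition is invalid.

No — bags containing vertex 2 are not connected in the tree.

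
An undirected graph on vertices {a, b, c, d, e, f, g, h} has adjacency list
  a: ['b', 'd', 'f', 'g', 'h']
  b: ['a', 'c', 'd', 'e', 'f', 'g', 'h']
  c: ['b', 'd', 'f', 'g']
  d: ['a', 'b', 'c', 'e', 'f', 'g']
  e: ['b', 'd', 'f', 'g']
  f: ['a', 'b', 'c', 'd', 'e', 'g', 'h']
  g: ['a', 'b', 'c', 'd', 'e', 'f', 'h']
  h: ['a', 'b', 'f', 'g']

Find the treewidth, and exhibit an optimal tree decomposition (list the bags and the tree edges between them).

The largest bag has 5 vertices, giving width 4; this decomposition certifies tw(G) ≤ 4. For the lower bound, the 5 vertices {b, d, e, f, g} are pairwise adjacent, and any tree decomposition puts a clique entirely inside one bag — forcing width ≥ 4. Combining the bounds, tw(G) = 4.

Treewidth 4.
One optimal decomposition is:
Bags: B1 = {b, d, e, f, g}  B2 = {b, c, d, f, g}  B3 = {a, b, d, f, g}  B4 = {a, b, f, g, h}
Tree: B1–B2, B1–B3, B3–B4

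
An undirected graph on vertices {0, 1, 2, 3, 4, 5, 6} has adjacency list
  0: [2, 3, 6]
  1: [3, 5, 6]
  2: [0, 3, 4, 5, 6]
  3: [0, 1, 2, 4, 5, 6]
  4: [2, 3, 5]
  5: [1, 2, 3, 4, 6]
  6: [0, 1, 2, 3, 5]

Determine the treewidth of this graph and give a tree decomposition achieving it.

Every bag has size at most 4, so the width is 4 − 1 = 3 and tw(G) ≤ 3. For the lower bound, the 4 vertices {1, 3, 5, 6} are pairwise adjacent, and any tree decomposition puts a clique entirely inside one bag — forcing width ≥ 3. Hence tw(G) = 3 exactly.

Treewidth 3.
One optimal decomposition is:
Bags: B1 = {2, 3, 5, 6}  B2 = {1, 3, 5, 6}  B3 = {2, 3, 4, 5}  B4 = {0, 2, 3, 6}
Tree: B1–B2, B1–B3, B1–B4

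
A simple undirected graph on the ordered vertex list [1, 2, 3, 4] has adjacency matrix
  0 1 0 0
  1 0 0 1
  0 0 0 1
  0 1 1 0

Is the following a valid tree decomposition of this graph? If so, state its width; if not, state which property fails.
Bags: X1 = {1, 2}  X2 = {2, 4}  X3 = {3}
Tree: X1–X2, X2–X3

A tree decomposition must satisfy three properties: every vertex lies in some bag; for every edge, both endpoints lie together in some bag; and for every vertex, the bags containing it form a connected subtree. Here edge (4,3) lies in no bag, so the decomposition is invalid.

No — edge (4,3) lies in no bag.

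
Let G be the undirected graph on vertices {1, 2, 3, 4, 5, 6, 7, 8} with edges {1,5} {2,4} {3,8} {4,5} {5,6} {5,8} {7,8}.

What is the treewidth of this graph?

1

A width-1 tree decomposition is:
Bags: B1 = {5, 8}  B2 = {3, 8}  B3 = {4, 5}  B4 = {2, 4}  B5 = {5, 6}  B6 = {7, 8}  B7 = {1, 5}
Tree: B1–B2, B1–B3, B3–B4, B3–B5, B1–B6, B5–B7
Every bag has size at most 2, so the width is 2 − 1 = 1 and tw(G) ≤ 1. G has an edge, so its treewidth is at least 1. Combining the bounds, tw(G) = 1.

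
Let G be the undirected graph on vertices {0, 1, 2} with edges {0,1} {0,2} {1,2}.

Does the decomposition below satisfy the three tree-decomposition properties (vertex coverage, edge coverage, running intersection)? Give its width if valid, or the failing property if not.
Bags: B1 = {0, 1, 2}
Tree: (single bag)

Yes; width 2.

Vertex coverage: the bags together contain {0, 1, 2}, the full vertex set. Edge coverage: each edge of G has both endpoints in at least one bag. Running intersection: for every vertex, the bags containing it form a connected subtree. All three properties hold, so this is a valid tree decomposition of width max|bag| − 1 = 2, and hence tw(G) ≤ 2.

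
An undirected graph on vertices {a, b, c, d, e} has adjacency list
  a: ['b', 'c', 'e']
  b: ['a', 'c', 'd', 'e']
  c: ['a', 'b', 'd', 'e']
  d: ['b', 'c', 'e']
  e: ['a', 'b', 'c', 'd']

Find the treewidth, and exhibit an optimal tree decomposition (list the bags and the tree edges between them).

Treewidth 3.
One optimal decomposition is:
Bags: B1 = {a, b, c, e}  B2 = {b, c, d, e}
Tree: B1–B2

Every bag has size at most 4, so the width is 4 − 1 = 3 and tw(G) ≤ 3. For the lower bound, the 4 vertices {b, c, d, e} are pairwise adjacent, and any tree decomposition puts a clique entirely inside one bag — forcing width ≥ 3. Combining the bounds, tw(G) = 3.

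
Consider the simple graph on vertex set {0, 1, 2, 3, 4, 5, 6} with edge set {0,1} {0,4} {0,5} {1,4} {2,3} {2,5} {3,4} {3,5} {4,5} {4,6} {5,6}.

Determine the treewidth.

A width-2 tree decomposition is:
Bags: B1 = {3, 4, 5}  B2 = {2, 3, 5}  B3 = {4, 5, 6}  B4 = {0, 4, 5}  B5 = {0, 1, 4}
Tree: B1–B2, B1–B3, B3–B4, B4–B5
Each bag holds 3 vertices, so the decomposition has width 2, which upper-bounds the treewidth. Conversely, {2, 3, 5} is a clique of size 3, and the vertices of any clique must share a bag in every tree decomposition; so some bag has ≥ 3 vertices and tw(G) ≥ 2. Hence tw(G) = 2 exactly.

2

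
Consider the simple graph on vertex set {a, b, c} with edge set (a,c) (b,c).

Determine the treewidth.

1

A width-1 tree decomposition is:
Bags: B1 = {b, c}  B2 = {a, c}
Tree: B1–B2
Each bag holds 2 vertices, so the decomposition has width 1, which upper-bounds the treewidth. Since G has at least one edge (e.g. b–c), it is not an edgeless graph, so tw(G) ≥ 1. Therefore the treewidth is 1.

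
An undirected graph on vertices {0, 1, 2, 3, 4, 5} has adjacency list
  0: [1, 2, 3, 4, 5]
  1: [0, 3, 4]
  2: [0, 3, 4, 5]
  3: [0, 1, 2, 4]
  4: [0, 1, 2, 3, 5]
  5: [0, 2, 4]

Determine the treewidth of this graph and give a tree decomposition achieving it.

The largest bag has 4 vertices, giving width 3; this decomposition certifies tw(G) ≤ 3. For the lower bound, the 4 vertices {0, 1, 3, 4} are pairwise adjacent, and any tree decomposition puts a clique entirely inside one bag — forcing width ≥ 3. Combining the bounds, tw(G) = 3.

Treewidth 3.
One such decomposition:
Bags: B1 = {0, 1, 3, 4}  B2 = {0, 2, 3, 4}  B3 = {0, 2, 4, 5}
Tree: B1–B2, B2–B3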